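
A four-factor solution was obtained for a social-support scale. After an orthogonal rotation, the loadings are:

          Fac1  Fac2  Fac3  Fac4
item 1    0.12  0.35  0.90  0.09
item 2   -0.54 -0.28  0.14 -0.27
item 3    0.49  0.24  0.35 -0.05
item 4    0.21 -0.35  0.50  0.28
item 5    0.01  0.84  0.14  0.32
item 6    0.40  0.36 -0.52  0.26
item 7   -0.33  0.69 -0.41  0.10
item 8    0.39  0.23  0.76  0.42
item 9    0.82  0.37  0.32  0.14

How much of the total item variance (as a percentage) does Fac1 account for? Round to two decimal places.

18.71%

SS loadings for Fac1 = 0.12² + (-0.54)² + 0.49² + 0.21² + 0.01² + 0.40² + (-0.33)² + 0.39² + 0.82² = 1.6837
With 9 standardized items, total variance = 9. Proportion = 1.6837/9 = 0.1871 → 18.71%.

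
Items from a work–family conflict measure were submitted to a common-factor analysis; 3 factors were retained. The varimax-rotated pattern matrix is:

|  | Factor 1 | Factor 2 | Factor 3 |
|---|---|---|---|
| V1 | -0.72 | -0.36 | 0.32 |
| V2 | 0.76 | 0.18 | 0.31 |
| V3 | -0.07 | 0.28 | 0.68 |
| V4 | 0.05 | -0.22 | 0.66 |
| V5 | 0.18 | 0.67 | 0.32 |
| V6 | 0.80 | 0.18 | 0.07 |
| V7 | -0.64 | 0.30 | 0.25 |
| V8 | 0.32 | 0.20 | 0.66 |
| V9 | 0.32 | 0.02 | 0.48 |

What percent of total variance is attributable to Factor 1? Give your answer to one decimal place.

26.6%

SS loadings for Factor 1 = (-0.72)² + 0.76² + (-0.07)² + 0.05² + 0.18² + 0.80² + (-0.64)² + 0.32² + 0.32² = 2.3902
With 9 standardized items, total variance = 9. Proportion = 2.3902/9 = 0.2656 → 26.56%.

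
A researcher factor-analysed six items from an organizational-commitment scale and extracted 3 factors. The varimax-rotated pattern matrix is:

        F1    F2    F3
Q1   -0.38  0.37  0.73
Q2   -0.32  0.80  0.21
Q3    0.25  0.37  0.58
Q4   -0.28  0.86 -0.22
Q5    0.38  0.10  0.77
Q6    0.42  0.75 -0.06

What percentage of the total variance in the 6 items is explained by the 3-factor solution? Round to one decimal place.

Communalities: 0.8142, 0.7865, 0.5358, 0.8664, 0.7473, 0.7425; Σh² = 4.4927.
Total variance with 6 standardized items is 6, so the solution explains 4.4927/6 = 0.7488 = 74.88%.

74.9%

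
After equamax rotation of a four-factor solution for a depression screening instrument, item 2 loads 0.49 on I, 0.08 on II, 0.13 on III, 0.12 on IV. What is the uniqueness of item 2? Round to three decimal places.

h² = 0.49² + 0.08² + 0.13² + 0.12² = 0.2401 + 0.0064 + 0.0169 + 0.0144 = 0.2778
Uniqueness u² = 1 − h² = 1 − 0.2778 = 0.7222

0.722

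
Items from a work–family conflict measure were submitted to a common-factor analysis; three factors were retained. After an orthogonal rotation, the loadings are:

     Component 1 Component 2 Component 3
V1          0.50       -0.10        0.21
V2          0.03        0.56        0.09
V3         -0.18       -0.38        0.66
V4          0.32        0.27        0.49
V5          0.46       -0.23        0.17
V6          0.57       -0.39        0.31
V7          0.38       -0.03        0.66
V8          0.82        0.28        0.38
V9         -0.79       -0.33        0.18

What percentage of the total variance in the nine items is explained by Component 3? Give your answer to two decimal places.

SS loadings for Component 3 = 0.21² + 0.09² + 0.66² + 0.49² + 0.17² + 0.31² + 0.66² + 0.38² + 0.18² = 1.4653
With 9 standardized items, total variance = 9. Proportion = 1.4653/9 = 0.1628 → 16.28%.

16.28%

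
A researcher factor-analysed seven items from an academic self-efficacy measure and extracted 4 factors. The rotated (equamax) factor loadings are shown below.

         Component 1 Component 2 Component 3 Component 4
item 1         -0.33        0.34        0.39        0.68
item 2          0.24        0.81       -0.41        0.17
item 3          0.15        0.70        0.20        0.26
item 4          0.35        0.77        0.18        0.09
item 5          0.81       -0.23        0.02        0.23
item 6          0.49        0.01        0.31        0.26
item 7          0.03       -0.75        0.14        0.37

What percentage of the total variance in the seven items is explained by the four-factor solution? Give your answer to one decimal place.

Communalities: 0.8390, 0.9107, 0.6201, 0.7559, 0.7623, 0.4039, 0.7199; Σh² = 5.0118.
Total variance with 7 standardized items is 7, so the solution explains 5.0118/7 = 0.7160 = 71.60%.

71.6%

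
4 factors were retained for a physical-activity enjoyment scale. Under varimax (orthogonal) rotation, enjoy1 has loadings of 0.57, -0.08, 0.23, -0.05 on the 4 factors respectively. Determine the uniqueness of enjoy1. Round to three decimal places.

0.613

h² = 0.57² + (-0.08)² + 0.23² + (-0.05)² = 0.3249 + 0.0064 + 0.0529 + 0.0025 = 0.3867
Uniqueness u² = 1 − h² = 1 − 0.3867 = 0.6133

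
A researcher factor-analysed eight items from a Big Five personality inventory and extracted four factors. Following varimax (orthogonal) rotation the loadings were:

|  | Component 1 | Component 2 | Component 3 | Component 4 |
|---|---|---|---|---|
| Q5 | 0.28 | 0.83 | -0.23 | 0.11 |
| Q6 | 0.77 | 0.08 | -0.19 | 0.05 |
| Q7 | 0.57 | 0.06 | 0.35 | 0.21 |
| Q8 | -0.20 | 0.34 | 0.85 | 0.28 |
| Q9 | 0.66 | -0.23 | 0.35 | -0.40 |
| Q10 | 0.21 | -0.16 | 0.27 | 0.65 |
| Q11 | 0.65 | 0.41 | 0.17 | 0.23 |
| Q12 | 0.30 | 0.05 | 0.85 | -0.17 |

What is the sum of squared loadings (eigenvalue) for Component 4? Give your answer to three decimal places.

0.801

SS loadings for Component 4 = 0.11² + 0.05² + 0.21² + 0.28² + (-0.40)² + 0.65² + 0.23² + (-0.17)² = 0.0121 + 0.0025 + 0.0441 + 0.0784 + 0.1600 + 0.4225 + 0.0529 + 0.0289 = 0.8014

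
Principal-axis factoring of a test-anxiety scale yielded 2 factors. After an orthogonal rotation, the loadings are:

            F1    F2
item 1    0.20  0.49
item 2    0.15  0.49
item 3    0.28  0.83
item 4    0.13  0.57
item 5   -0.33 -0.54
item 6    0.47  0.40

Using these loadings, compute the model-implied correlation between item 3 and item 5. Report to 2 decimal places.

r̂ = Σ λ_i·λ_j across factors = (0.28)(-0.33) + (0.83)(-0.54)
  = -0.0924 -0.4482 = -0.5406

-0.54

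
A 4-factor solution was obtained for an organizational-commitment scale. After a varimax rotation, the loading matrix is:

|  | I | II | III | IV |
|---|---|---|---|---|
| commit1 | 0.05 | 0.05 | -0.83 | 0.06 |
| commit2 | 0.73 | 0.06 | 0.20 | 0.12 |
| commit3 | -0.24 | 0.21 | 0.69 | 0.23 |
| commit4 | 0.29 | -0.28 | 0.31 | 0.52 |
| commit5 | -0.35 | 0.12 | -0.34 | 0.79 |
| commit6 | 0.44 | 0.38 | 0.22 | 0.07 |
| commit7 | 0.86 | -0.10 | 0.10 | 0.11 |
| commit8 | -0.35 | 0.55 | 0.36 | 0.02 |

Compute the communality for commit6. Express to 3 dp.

0.391

h² = 0.44² + 0.38² + 0.22² + 0.07² = 0.1936 + 0.1444 + 0.0484 + 0.0049 = 0.3913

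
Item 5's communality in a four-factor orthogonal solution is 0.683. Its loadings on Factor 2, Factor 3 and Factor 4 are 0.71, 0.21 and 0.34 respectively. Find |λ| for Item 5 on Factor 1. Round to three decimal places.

Under orthogonal rotation h² = Σλ², so λ_Factor 1² = h² − (0.6638) = 0.683 − 0.6638 = 0.0192.
|λ| = √0.0192 = 0.1386.

0.139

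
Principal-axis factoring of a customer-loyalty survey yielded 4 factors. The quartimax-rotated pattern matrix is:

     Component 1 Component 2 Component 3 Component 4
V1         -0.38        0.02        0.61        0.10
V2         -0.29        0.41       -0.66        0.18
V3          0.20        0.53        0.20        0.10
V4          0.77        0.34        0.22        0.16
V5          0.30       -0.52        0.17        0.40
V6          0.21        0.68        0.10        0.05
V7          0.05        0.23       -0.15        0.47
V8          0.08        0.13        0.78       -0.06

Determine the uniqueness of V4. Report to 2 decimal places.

0.22

h² = 0.77² + 0.34² + 0.22² + 0.16² = 0.5929 + 0.1156 + 0.0484 + 0.0256 = 0.7825
Uniqueness u² = 1 − h² = 1 − 0.7825 = 0.2175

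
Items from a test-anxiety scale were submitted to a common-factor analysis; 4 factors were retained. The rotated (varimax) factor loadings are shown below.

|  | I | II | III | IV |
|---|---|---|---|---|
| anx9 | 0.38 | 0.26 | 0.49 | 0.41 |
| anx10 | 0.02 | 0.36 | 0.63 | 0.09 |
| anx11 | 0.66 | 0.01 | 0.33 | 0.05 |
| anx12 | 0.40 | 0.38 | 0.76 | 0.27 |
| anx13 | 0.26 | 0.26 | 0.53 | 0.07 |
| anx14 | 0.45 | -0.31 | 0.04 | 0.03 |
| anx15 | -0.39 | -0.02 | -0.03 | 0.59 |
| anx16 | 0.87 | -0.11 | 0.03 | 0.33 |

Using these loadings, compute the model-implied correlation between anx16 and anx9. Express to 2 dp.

r̂ = Σ λ_i·λ_j across factors = (0.87)(0.38) + (-0.11)(0.26) + (0.03)(0.49) + (0.33)(0.41)
  = +0.3306 -0.0286 +0.0147 +0.1353 = 0.4520

0.45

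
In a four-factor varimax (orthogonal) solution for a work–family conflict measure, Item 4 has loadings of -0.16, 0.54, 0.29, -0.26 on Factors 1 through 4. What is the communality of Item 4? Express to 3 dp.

0.469

h² = (-0.16)² + 0.54² + 0.29² + (-0.26)² = 0.0256 + 0.2916 + 0.0841 + 0.0676 = 0.4689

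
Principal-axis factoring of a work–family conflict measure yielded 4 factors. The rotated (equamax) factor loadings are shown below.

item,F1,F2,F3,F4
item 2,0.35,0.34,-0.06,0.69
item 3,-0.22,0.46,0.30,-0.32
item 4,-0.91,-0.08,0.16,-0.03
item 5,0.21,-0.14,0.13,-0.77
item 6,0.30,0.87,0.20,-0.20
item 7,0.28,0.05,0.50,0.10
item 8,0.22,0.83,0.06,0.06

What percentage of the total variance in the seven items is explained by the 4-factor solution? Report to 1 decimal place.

67.4%

SS loadings by factor: 1.2599, 1.8015, 0.4297, 1.2259; total = 4.7170.
Total variance with 7 standardized items is 7, so the solution explains 4.7170/7 = 0.6739 = 67.39%.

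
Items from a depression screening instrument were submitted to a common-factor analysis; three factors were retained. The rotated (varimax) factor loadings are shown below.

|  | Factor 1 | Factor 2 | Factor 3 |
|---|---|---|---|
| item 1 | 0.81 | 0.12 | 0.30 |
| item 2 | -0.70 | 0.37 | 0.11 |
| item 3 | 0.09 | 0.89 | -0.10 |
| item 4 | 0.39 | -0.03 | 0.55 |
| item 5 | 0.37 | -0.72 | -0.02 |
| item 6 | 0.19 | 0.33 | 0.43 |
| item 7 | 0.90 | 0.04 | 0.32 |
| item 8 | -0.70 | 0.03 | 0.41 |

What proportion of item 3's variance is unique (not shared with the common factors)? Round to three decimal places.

0.190

h² = 0.09² + 0.89² + (-0.10)² = 0.0081 + 0.7921 + 0.0100 = 0.8102
Uniqueness u² = 1 − h² = 1 − 0.8102 = 0.1898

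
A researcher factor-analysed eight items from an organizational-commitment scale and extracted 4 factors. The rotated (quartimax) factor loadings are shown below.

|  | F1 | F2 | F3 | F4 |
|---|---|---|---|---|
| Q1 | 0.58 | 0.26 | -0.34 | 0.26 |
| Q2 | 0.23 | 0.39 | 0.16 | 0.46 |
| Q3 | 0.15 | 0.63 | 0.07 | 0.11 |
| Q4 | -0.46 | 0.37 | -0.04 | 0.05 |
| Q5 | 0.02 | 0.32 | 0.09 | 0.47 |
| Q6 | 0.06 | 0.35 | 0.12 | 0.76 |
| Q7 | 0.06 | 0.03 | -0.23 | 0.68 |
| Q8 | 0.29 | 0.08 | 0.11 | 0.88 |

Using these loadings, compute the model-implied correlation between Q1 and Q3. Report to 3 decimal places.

r̂ = Σ λ_i·λ_j across factors = (0.58)(0.15) + (0.26)(0.63) + (-0.34)(0.07) + (0.26)(0.11)
  = +0.0870 +0.1638 -0.0238 +0.0286 = 0.2556

0.256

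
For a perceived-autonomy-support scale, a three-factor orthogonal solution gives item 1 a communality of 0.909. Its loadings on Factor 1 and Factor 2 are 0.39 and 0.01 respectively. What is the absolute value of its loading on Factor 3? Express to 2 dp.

0.87

Under orthogonal rotation h² = Σλ², so λ_Factor 3² = h² − (0.1522) = 0.909 − 0.1522 = 0.7568.
|λ| = √0.7568 = 0.8699.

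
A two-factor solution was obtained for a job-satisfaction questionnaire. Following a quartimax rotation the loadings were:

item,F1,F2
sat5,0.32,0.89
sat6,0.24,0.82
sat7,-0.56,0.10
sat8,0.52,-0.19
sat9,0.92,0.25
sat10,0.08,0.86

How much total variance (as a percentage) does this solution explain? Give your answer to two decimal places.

65.16%

Communalities: 0.8945, 0.7300, 0.3236, 0.3065, 0.9089, 0.7460; Σh² = 3.9095.
Total variance with 6 standardized items is 6, so the solution explains 3.9095/6 = 0.6516 = 65.16%.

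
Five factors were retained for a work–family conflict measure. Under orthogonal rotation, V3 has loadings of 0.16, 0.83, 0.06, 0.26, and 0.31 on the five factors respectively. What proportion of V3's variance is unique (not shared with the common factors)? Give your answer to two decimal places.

h² = 0.16² + 0.83² + 0.06² + 0.26² + 0.31² = 0.0256 + 0.6889 + 0.0036 + 0.0676 + 0.0961 = 0.8818
Uniqueness u² = 1 − h² = 1 − 0.8818 = 0.1182

0.12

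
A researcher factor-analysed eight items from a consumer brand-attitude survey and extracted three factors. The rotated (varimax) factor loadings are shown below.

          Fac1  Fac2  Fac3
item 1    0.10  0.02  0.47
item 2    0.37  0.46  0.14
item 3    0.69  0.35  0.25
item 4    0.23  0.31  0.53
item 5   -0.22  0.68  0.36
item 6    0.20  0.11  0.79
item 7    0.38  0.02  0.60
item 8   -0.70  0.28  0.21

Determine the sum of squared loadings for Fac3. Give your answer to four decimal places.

SS loadings for Fac3 = 0.47² + 0.14² + 0.25² + 0.53² + 0.36² + 0.79² + 0.60² + 0.21² = 0.2209 + 0.0196 + 0.0625 + 0.2809 + 0.1296 + 0.6241 + 0.3600 + 0.0441 = 1.7417

1.7417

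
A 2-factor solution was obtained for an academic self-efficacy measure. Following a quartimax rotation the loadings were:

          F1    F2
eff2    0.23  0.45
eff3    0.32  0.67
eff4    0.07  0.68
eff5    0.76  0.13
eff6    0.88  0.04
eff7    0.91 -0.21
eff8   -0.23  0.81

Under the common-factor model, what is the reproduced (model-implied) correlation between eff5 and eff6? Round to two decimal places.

r̂ = Σ λ_i·λ_j across factors = (0.76)(0.88) + (0.13)(0.04)
  = +0.6688 +0.0052 = 0.6740

0.67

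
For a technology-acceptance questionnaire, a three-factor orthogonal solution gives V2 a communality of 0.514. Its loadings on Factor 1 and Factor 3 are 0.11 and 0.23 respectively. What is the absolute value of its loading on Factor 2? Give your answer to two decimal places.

Under orthogonal rotation h² = Σλ², so λ_Factor 2² = h² − (0.0650) = 0.514 − 0.0650 = 0.4490.
|λ| = √0.4490 = 0.6701.

0.67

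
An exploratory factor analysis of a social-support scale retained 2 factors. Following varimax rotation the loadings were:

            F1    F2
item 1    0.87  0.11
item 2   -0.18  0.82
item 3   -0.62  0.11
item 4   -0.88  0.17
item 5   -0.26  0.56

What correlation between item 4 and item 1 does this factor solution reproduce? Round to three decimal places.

r̂ = Σ λ_i·λ_j across factors = (-0.88)(0.87) + (0.17)(0.11)
  = -0.7656 +0.0187 = -0.7469

-0.747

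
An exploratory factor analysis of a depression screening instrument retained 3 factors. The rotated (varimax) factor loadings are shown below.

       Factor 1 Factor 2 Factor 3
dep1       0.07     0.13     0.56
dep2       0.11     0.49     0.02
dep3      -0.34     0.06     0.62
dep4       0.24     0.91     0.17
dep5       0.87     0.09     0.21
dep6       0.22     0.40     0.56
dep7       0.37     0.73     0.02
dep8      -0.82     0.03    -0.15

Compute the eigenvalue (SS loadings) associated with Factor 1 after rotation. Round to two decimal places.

SS loadings for Factor 1 = 0.07² + 0.11² + (-0.34)² + 0.24² + 0.87² + 0.22² + 0.37² + (-0.82)² = 0.0049 + 0.0121 + 0.1156 + 0.0576 + 0.7569 + 0.0484 + 0.1369 + 0.6724 = 1.8048

1.80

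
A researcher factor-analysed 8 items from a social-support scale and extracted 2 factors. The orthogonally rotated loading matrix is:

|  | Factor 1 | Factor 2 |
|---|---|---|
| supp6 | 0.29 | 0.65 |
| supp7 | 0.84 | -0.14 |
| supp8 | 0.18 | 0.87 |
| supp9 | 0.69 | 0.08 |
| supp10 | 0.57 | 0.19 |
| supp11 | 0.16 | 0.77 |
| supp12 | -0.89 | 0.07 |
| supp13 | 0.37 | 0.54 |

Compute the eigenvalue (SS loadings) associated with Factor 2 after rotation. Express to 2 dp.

SS loadings for Factor 2 = 0.65² + (-0.14)² + 0.87² + 0.08² + 0.19² + 0.77² + 0.07² + 0.54² = 0.4225 + 0.0196 + 0.7569 + 0.0064 + 0.0361 + 0.5929 + 0.0049 + 0.2916 = 2.1309

2.13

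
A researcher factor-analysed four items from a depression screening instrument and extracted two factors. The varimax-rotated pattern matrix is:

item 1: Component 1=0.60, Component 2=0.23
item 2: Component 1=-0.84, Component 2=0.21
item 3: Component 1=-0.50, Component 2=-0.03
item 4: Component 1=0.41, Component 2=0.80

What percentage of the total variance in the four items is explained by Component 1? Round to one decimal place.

37.1%

SS loadings for Component 1 = 0.60² + (-0.84)² + (-0.50)² + 0.41² = 1.4837
With 4 standardized items, total variance = 4. Proportion = 1.4837/4 = 0.3709 → 37.09%.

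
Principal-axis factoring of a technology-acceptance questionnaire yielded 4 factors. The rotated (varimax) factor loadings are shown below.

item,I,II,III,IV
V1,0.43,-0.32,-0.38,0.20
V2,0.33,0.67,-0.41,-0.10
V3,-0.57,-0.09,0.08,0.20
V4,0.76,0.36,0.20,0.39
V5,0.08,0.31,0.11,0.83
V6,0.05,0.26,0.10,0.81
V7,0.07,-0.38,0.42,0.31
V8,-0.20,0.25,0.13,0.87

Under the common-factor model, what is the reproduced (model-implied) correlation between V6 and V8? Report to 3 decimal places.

0.773

r̂ = Σ λ_i·λ_j across factors = (0.05)(-0.20) + (0.26)(0.25) + (0.10)(0.13) + (0.81)(0.87)
  = -0.0100 +0.0650 +0.0130 +0.7047 = 0.7727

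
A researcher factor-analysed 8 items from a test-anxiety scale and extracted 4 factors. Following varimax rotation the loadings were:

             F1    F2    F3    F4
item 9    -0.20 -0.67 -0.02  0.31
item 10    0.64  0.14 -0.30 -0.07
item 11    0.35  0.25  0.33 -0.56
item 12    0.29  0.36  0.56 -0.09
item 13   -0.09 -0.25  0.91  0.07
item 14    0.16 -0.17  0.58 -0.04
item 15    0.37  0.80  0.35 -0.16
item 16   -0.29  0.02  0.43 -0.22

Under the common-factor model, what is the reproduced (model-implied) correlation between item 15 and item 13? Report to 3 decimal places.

r̂ = Σ λ_i·λ_j across factors = (0.37)(-0.09) + (0.80)(-0.25) + (0.35)(0.91) + (-0.16)(0.07)
  = -0.0333 -0.2000 +0.3185 -0.0112 = 0.0740

0.074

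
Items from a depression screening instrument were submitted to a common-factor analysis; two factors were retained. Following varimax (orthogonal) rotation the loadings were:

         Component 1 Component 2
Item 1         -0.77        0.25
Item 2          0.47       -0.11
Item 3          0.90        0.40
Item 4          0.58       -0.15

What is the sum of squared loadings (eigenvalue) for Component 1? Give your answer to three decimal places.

SS loadings for Component 1 = (-0.77)² + 0.47² + 0.90² + 0.58² = 0.5929 + 0.2209 + 0.8100 + 0.3364 = 1.9602

1.960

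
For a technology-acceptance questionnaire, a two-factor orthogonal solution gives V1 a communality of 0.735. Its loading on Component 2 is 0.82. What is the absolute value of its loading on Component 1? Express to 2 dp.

Under orthogonal rotation h² = Σλ², so λ_Component 1² = h² − (0.6724) = 0.735 − 0.6724 = 0.0626.
|λ| = √0.0626 = 0.2502.

0.25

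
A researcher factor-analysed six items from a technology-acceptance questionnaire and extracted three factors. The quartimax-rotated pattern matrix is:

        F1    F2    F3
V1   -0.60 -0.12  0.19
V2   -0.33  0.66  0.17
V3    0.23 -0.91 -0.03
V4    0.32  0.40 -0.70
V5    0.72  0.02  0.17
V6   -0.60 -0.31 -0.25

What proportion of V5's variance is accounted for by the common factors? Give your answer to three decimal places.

0.548

h² = 0.72² + 0.02² + 0.17² = 0.5184 + 0.0004 + 0.0289 = 0.5477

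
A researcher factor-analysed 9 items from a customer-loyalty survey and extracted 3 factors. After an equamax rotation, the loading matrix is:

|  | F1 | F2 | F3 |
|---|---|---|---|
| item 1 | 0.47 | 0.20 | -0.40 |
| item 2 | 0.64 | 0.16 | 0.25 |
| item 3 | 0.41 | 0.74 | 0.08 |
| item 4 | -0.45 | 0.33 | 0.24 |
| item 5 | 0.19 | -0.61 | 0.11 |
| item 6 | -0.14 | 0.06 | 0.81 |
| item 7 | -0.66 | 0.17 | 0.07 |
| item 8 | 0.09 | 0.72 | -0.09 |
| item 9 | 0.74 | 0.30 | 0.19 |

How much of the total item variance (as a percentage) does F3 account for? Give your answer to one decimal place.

11.2%

SS loadings for F3 = (-0.40)² + 0.25² + 0.08² + 0.24² + 0.11² + 0.81² + 0.07² + (-0.09)² + 0.19² = 1.0038
With 9 standardized items, total variance = 9. Proportion = 1.0038/9 = 0.1115 → 11.15%.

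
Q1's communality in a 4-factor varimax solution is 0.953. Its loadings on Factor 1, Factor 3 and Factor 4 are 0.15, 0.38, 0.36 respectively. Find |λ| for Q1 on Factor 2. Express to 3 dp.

0.810

Under orthogonal rotation h² = Σλ², so λ_Factor 2² = h² − (0.2965) = 0.953 − 0.2965 = 0.6565.
|λ| = √0.6565 = 0.8102.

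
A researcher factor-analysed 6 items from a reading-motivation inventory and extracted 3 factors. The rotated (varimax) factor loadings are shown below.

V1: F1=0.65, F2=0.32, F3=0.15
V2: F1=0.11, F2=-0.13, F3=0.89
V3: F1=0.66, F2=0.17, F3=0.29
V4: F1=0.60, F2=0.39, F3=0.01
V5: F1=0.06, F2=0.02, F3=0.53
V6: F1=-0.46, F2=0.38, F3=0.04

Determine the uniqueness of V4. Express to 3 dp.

0.488

h² = 0.60² + 0.39² + 0.01² = 0.3600 + 0.1521 + 0.0001 = 0.5122
Uniqueness u² = 1 − h² = 1 − 0.5122 = 0.4878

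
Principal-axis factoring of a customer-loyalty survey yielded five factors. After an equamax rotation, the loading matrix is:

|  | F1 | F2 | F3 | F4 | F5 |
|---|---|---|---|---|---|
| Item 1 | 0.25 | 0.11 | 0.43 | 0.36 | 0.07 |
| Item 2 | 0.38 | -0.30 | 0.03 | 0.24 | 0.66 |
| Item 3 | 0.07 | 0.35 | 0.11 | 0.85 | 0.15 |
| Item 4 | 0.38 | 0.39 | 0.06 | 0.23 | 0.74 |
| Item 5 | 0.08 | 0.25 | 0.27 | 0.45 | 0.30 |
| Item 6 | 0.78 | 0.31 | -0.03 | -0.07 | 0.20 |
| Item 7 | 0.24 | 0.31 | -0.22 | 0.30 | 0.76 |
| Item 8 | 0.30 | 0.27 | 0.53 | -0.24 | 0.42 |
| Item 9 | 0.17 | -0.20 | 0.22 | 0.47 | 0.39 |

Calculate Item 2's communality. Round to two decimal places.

0.73

h² = 0.38² + (-0.30)² + 0.03² + 0.24² + 0.66² = 0.1444 + 0.0900 + 0.0009 + 0.0576 + 0.4356 = 0.7285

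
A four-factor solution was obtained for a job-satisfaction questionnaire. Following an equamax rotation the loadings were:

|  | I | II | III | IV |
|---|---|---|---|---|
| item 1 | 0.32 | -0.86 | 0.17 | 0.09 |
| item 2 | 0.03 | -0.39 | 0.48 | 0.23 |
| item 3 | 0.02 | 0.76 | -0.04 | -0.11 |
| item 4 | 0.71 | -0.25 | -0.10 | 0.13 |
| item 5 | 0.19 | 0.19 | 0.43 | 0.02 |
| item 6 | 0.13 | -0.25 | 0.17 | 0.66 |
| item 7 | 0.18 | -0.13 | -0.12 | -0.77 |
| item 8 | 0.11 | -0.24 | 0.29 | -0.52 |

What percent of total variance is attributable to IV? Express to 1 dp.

SS loadings for IV = 0.09² + 0.23² + (-0.11)² + 0.13² + 0.02² + 0.66² + (-0.77)² + (-0.52)² = 1.3893
With 8 standardized items, total variance = 8. Proportion = 1.3893/8 = 0.1737 → 17.37%.

17.4%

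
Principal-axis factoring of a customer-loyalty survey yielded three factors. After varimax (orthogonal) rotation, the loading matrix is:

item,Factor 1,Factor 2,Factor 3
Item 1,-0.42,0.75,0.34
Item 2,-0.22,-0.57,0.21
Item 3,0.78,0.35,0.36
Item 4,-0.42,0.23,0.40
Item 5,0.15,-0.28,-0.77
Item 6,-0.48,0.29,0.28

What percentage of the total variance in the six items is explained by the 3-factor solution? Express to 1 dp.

60.1%

SS loadings by factor: 1.2625, 1.2253, 1.1206; total = 3.6084.
Total variance with 6 standardized items is 6, so the solution explains 3.6084/6 = 0.6014 = 60.14%.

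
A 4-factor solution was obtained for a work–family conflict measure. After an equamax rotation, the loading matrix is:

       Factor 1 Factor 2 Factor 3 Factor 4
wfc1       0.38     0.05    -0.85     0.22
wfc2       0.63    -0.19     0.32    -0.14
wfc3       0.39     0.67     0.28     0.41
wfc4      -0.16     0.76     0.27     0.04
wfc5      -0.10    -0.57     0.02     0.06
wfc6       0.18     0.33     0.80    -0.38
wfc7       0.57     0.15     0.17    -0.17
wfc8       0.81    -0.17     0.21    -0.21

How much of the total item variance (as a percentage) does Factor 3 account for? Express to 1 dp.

21.1%

SS loadings for Factor 3 = (-0.85)² + 0.32² + 0.28² + 0.27² + 0.02² + 0.80² + 0.17² + 0.21² = 1.6896
With 8 standardized items, total variance = 8. Proportion = 1.6896/8 = 0.2112 → 21.12%.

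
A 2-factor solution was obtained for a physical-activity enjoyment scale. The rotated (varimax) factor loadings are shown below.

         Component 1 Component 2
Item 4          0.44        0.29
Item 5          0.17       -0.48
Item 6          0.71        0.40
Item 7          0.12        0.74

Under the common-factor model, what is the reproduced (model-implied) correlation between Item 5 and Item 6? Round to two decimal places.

-0.07

r̂ = Σ λ_i·λ_j across factors = (0.17)(0.71) + (-0.48)(0.40)
  = +0.1207 -0.1920 = -0.0713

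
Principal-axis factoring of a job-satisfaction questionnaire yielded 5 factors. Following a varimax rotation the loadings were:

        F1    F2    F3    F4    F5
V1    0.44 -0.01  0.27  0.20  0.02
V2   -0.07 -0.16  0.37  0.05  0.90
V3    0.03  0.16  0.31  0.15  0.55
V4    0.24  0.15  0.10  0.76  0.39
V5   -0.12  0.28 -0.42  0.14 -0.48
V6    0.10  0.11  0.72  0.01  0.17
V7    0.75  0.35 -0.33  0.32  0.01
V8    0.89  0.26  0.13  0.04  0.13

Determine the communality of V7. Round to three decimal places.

0.896

h² = 0.75² + 0.35² + (-0.33)² + 0.32² + 0.01² = 0.5625 + 0.1225 + 0.1089 + 0.1024 + 0.0001 = 0.8964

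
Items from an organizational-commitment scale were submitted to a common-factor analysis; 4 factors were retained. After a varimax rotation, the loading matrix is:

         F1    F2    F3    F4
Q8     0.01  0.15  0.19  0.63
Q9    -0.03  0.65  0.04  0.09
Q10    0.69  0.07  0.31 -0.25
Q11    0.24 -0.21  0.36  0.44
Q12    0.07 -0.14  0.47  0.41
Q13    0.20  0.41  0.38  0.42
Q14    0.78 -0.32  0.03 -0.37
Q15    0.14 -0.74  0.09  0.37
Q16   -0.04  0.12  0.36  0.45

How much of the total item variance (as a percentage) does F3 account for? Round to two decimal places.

8.53%

SS loadings for F3 = 0.19² + 0.04² + 0.31² + 0.36² + 0.47² + 0.38² + 0.03² + 0.09² + 0.36² = 0.7673
With 9 standardized items, total variance = 9. Proportion = 0.7673/9 = 0.0853 → 8.53%.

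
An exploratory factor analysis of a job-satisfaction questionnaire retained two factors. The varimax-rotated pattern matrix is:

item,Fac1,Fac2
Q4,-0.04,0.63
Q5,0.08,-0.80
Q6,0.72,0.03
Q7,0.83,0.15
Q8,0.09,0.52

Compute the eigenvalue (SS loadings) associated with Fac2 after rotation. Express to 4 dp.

SS loadings for Fac2 = 0.63² + (-0.80)² + 0.03² + 0.15² + 0.52² = 0.3969 + 0.6400 + 0.0009 + 0.0225 + 0.2704 = 1.3307

1.3307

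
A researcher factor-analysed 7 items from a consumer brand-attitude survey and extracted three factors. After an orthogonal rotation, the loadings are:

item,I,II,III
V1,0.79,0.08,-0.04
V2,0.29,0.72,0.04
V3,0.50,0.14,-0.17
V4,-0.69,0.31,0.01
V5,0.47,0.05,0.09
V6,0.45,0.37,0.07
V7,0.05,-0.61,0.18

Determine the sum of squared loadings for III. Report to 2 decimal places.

0.08

SS loadings for III = (-0.04)² + 0.04² + (-0.17)² + 0.01² + 0.09² + 0.07² + 0.18² = 0.0016 + 0.0016 + 0.0289 + 0.0001 + 0.0081 + 0.0049 + 0.0324 = 0.0776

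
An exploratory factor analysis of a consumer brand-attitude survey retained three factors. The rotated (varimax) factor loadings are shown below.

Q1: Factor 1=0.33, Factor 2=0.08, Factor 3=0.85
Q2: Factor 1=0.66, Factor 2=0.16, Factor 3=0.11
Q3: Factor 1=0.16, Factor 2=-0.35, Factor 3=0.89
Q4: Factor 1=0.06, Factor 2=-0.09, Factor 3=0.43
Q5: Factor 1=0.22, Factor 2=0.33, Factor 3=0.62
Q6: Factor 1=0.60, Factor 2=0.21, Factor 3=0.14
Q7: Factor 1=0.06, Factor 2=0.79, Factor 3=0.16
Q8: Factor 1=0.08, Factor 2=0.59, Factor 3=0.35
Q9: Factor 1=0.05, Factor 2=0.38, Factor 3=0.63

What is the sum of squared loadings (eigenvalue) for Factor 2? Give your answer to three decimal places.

1.432

SS loadings for Factor 2 = 0.08² + 0.16² + (-0.35)² + (-0.09)² + 0.33² + 0.21² + 0.79² + 0.59² + 0.38² = 0.0064 + 0.0256 + 0.1225 + 0.0081 + 0.1089 + 0.0441 + 0.6241 + 0.3481 + 0.1444 = 1.4322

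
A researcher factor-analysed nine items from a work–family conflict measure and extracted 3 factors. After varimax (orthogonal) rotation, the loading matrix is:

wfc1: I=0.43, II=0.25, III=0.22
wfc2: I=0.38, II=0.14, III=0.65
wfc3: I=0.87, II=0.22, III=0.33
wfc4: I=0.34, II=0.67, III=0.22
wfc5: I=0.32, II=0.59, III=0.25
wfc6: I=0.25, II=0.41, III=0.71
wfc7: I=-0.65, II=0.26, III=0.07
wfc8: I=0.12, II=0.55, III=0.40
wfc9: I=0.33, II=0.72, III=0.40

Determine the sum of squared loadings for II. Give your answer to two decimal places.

1.98

SS loadings for II = 0.25² + 0.14² + 0.22² + 0.67² + 0.59² + 0.41² + 0.26² + 0.55² + 0.72² = 0.0625 + 0.0196 + 0.0484 + 0.4489 + 0.3481 + 0.1681 + 0.0676 + 0.3025 + 0.5184 = 1.9841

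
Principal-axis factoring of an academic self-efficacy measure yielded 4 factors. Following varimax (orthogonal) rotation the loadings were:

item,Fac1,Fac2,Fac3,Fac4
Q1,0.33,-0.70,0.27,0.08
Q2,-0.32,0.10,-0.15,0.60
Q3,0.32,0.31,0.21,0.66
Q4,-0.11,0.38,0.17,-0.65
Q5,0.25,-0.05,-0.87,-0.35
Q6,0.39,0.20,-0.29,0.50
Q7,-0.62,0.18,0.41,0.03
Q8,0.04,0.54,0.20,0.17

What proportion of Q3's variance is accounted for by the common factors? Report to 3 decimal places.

0.678

h² = 0.32² + 0.31² + 0.21² + 0.66² = 0.1024 + 0.0961 + 0.0441 + 0.4356 = 0.6782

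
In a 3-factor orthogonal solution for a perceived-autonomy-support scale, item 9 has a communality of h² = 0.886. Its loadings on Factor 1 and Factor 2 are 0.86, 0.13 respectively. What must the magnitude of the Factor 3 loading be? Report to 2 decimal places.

Under orthogonal rotation h² = Σλ², so λ_Factor 3² = h² − (0.7565) = 0.886 − 0.7565 = 0.1295.
|λ| = √0.1295 = 0.3599.

0.36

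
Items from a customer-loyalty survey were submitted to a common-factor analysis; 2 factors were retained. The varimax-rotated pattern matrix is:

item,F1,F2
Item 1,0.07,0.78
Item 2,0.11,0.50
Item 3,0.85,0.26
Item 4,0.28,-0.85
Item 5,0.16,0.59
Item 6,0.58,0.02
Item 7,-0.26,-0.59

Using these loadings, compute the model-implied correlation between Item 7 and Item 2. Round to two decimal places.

-0.32

r̂ = Σ λ_i·λ_j across factors = (-0.26)(0.11) + (-0.59)(0.50)
  = -0.0286 -0.2950 = -0.3236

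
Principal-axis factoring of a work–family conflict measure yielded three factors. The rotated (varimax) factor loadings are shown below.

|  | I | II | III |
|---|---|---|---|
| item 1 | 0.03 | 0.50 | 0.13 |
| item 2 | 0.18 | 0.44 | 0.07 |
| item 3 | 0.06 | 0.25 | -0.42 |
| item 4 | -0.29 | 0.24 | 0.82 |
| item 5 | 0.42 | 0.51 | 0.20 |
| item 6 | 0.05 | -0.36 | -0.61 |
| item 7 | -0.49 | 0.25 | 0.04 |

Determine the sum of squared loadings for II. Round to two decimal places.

SS loadings for II = 0.50² + 0.44² + 0.25² + 0.24² + 0.51² + (-0.36)² + 0.25² = 0.2500 + 0.1936 + 0.0625 + 0.0576 + 0.2601 + 0.1296 + 0.0625 = 1.0159

1.02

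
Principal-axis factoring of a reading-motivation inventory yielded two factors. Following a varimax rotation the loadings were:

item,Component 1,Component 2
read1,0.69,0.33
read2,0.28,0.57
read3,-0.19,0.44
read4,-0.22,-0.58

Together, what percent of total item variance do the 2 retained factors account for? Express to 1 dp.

40.1%

Communalities: 0.5850, 0.4033, 0.2297, 0.3848; Σh² = 1.6028.
Total variance with 4 standardized items is 4, so the solution explains 1.6028/4 = 0.4007 = 40.07%.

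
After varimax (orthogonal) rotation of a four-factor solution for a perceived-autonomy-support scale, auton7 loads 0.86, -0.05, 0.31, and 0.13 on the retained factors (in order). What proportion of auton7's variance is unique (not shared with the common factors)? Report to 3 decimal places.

0.145

h² = 0.86² + (-0.05)² + 0.31² + 0.13² = 0.7396 + 0.0025 + 0.0961 + 0.0169 = 0.8551
Uniqueness u² = 1 − h² = 1 − 0.8551 = 0.1449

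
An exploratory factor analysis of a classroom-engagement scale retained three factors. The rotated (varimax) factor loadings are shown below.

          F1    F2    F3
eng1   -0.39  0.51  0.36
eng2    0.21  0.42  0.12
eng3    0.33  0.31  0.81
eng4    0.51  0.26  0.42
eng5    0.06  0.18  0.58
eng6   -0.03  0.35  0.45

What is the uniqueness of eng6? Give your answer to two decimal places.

0.67

h² = (-0.03)² + 0.35² + 0.45² = 0.0009 + 0.1225 + 0.2025 = 0.3259
Uniqueness u² = 1 − h² = 1 − 0.3259 = 0.6741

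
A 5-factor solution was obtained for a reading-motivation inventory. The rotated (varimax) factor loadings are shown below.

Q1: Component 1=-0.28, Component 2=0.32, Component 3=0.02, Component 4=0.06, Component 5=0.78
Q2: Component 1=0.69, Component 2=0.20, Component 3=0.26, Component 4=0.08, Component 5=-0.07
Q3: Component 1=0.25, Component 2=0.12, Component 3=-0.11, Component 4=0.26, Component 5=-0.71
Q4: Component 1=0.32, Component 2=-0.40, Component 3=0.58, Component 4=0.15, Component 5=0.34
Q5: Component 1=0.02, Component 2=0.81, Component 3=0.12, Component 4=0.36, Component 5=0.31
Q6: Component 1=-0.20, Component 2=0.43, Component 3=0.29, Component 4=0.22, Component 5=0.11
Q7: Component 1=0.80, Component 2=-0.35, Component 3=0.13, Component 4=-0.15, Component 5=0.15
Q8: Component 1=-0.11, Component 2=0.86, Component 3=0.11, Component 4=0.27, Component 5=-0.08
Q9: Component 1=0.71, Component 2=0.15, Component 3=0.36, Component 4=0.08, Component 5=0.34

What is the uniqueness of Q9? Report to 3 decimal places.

0.222

h² = 0.71² + 0.15² + 0.36² + 0.08² + 0.34² = 0.5041 + 0.0225 + 0.1296 + 0.0064 + 0.1156 = 0.7782
Uniqueness u² = 1 − h² = 1 − 0.7782 = 0.2218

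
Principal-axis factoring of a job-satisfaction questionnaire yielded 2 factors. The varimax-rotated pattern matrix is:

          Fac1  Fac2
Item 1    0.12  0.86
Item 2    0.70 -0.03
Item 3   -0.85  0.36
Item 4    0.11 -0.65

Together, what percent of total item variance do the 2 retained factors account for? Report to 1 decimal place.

Communalities: 0.7540, 0.4909, 0.8521, 0.4346; Σh² = 2.5316.
Total variance with 4 standardized items is 4, so the solution explains 2.5316/4 = 0.6329 = 63.29%.

63.3%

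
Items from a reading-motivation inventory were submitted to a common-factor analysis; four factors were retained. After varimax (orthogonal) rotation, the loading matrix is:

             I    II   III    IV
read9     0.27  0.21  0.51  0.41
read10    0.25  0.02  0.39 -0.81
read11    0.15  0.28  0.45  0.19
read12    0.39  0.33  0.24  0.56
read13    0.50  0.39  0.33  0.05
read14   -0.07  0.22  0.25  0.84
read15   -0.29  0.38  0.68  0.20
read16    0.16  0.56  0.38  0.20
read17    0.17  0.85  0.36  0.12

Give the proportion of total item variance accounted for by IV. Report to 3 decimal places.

SS loadings for IV = 0.41² + (-0.81)² + 0.19² + 0.56² + 0.05² + 0.84² + 0.20² + 0.20² + 0.12² = 1.9764
Proportion of variance = 1.9764 / 9 = 0.2196.

0.220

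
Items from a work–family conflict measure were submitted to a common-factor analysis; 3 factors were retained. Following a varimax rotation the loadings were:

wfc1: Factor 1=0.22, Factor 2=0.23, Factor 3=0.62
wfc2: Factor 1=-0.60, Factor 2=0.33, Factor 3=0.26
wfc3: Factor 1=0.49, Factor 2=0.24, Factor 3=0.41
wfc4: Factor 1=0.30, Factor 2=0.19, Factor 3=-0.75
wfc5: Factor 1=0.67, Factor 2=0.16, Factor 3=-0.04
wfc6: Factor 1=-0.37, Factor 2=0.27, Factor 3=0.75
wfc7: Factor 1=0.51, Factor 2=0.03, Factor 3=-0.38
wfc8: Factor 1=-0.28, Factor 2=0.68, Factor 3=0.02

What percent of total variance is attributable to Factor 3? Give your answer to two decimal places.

SS loadings for Factor 3 = 0.62² + 0.26² + 0.41² + (-0.75)² + (-0.04)² + 0.75² + (-0.38)² + 0.02² = 1.8915
With 8 standardized items, total variance = 8. Proportion = 1.8915/8 = 0.2364 → 23.64%.

23.64%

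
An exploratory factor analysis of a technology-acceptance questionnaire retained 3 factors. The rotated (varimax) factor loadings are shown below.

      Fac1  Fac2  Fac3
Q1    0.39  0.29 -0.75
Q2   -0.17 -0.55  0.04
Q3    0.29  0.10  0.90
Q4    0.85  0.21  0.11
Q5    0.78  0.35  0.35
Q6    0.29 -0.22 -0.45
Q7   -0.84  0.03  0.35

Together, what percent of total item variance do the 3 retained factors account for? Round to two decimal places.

Communalities: 0.7987, 0.3330, 0.9041, 0.7787, 0.8534, 0.3350, 0.8290; Σh² = 4.8319.
Total variance with 7 standardized items is 7, so the solution explains 4.8319/7 = 0.6903 = 69.03%.

69.03%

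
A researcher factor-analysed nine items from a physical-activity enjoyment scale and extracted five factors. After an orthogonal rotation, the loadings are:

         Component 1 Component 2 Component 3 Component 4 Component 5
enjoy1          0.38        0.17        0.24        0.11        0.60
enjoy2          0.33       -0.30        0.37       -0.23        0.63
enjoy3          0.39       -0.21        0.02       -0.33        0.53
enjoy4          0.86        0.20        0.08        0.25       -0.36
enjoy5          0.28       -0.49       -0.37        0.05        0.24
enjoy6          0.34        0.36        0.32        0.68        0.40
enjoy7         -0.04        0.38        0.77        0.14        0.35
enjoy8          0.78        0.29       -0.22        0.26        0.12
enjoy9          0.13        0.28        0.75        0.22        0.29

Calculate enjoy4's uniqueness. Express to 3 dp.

0.022

h² = 0.86² + 0.20² + 0.08² + 0.25² + (-0.36)² = 0.7396 + 0.0400 + 0.0064 + 0.0625 + 0.1296 = 0.9781
Uniqueness u² = 1 − h² = 1 − 0.9781 = 0.0219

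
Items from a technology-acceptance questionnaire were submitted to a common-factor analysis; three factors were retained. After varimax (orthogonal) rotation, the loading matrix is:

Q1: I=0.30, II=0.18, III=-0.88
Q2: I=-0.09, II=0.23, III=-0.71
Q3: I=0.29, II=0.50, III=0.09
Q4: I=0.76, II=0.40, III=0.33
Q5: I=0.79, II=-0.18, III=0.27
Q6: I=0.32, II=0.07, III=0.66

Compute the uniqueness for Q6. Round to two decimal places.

h² = 0.32² + 0.07² + 0.66² = 0.1024 + 0.0049 + 0.4356 = 0.5429
Uniqueness u² = 1 − h² = 1 − 0.5429 = 0.4571

0.46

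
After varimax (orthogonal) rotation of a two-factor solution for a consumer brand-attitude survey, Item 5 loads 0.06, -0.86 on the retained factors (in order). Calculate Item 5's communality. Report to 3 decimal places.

0.743

h² = 0.06² + (-0.86)² = 0.0036 + 0.7396 = 0.7432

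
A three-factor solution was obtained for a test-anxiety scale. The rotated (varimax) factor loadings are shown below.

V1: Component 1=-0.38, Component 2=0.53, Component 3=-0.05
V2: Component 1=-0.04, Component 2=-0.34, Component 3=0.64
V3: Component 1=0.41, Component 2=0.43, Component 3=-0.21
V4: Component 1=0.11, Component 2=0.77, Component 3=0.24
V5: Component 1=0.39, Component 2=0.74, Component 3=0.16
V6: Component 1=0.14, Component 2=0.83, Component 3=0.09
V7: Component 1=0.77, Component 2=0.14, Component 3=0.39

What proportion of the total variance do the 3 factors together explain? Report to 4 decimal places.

0.6030

SS loadings by factor: 1.0908, 2.4304, 0.6996; total = 4.2208.
Total variance with 7 standardized items is 7, so the solution explains 4.2208/7 = 0.6030.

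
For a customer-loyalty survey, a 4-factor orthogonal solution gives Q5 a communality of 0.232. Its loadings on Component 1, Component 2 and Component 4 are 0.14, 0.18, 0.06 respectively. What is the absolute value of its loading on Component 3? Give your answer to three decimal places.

Under orthogonal rotation h² = Σλ², so λ_Component 3² = h² − (0.0556) = 0.232 − 0.0556 = 0.1764.
|λ| = √0.1764 = 0.4200.

0.420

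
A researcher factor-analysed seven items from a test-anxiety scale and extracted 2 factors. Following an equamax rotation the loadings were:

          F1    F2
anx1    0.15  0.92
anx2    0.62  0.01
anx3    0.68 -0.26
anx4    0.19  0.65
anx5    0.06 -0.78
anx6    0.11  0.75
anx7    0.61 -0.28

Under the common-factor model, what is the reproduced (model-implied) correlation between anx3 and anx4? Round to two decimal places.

-0.04

r̂ = Σ λ_i·λ_j across factors = (0.68)(0.19) + (-0.26)(0.65)
  = +0.1292 -0.1690 = -0.0398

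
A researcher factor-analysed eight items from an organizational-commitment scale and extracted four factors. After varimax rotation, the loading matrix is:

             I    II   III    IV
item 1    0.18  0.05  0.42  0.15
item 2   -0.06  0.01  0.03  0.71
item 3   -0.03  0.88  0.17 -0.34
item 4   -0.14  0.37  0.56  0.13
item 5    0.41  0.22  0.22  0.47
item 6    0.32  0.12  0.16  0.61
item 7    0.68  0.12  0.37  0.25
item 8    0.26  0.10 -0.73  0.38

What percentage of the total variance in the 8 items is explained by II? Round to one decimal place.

SS loadings for II = 0.05² + 0.01² + 0.88² + 0.37² + 0.22² + 0.12² + 0.12² + 0.10² = 1.0011
With 8 standardized items, total variance = 8. Proportion = 1.0011/8 = 0.1251 → 12.51%.

12.5%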